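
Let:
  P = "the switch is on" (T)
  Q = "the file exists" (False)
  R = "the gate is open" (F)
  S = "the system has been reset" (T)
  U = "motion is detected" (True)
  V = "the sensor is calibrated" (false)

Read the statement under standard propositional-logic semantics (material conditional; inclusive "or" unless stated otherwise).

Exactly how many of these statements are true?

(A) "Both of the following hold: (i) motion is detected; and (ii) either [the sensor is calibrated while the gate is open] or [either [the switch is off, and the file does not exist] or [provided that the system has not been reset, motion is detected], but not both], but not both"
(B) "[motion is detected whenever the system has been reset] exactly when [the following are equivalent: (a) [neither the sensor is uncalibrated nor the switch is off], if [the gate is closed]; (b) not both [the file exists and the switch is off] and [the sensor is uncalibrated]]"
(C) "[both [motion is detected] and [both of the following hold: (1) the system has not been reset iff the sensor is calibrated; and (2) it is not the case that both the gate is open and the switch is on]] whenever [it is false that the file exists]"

2

(A): In symbols: U ∧ ((V ∧ R) ⊕ ((¬P ∧ ¬Q) ⊕ (¬S → U)))

V ∧ R = F ∧ F = F
¬P = ¬T = F
¬Q = ¬F = T
¬P ∧ ¬Q = F ∧ T = F
¬S = ¬T = F
¬S → U = F → T = T
(¬P ∧ ¬Q) ⊕ (¬S → U) = F ⊕ T = T
(V ∧ R) ⊕ ((¬P ∧ ¬Q) ⊕ (¬S → U)) = F ⊕ T = T
U ∧ ((V ∧ R) ⊕ ((¬P ∧ ¬Q) ⊕ (¬S → U))) = T ∧ T = T
Hence (A) is true.

(B): This is (S → U) ↔ ((¬R → (¬V ↓ ¬P)) ↔ ((Q ∧ ¬P) ↑ ¬V)).

S → U = T → T = T
¬R = ¬F = T
¬V = ¬F = T
¬P = ¬T = F
¬V ↓ ¬P = T ↓ F = F
¬R → (¬V ↓ ¬P) = T → F = F
¬P = ¬T = F
Q ∧ ¬P = F ∧ F = F
¬V = ¬F = T
(Q ∧ ¬P) ↑ ¬V = F ↑ T = T
(¬R → (¬V ↓ ¬P)) ↔ ((Q ∧ ¬P) ↑ ¬V) = F ↔ T = F
(S → U) ↔ ((¬R → (¬V ↓ ¬P)) ↔ ((Q ∧ ¬P) ↑ ¬V)) = T ↔ F = F
Thus (B) is false.

(C): In symbols: ¬Q → (U ∧ ((¬S ↔ V) ∧ (R ↑ P)))

¬Q = ¬F = T
¬S = ¬T = F
¬S ↔ V = F ↔ F = T
R ↑ P = F ↑ T = T
(¬S ↔ V) ∧ (R ↑ P) = T ∧ T = T
U ∧ ((¬S ↔ V) ∧ (R ↑ P)) = T ∧ T = T
¬Q → (U ∧ ((¬S ↔ V) ∧ (R ↑ P))) = T → T = T
So (C) is true.

True statements: 2.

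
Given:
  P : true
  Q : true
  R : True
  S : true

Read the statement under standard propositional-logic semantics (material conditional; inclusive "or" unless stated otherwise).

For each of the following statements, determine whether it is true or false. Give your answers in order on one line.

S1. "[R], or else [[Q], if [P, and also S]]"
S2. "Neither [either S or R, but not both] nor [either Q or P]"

S1: Parsed as R | ((P & S) -> Q)

P & S = T & T = T
(P & S) -> Q = T -> T = T
R | ((P & S) -> Q) = T | T = T
So S1 is true.

S2: This is (S xor R) nor (Q | P).

S xor R = T xor T = F
Q | P = T | T = T
(S xor R) nor (Q | P) = F nor T = F
So S2 is false.

S1 True / S2 False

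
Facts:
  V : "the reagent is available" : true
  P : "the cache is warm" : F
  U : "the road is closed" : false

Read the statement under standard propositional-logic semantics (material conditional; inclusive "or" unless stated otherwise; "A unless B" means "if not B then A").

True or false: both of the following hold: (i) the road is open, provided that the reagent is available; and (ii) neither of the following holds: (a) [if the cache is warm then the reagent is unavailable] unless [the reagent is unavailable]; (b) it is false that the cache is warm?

The statement is false.

Values: V=True, U=False, P=False.
This is (V -> not U) and (((P -> not V) or not V) nor not P).

not U = not False = True
V -> not U = True -> True = True
not V = not True = False
P -> not V = False -> False = True
not V = not True = False
(P -> not V) or not V = True or False = True
not P = not False = True
((P -> not V) or not V) nor not P = True nor True = False
(V -> not U) and (((P -> not V) or not V) nor not P) = True and False = False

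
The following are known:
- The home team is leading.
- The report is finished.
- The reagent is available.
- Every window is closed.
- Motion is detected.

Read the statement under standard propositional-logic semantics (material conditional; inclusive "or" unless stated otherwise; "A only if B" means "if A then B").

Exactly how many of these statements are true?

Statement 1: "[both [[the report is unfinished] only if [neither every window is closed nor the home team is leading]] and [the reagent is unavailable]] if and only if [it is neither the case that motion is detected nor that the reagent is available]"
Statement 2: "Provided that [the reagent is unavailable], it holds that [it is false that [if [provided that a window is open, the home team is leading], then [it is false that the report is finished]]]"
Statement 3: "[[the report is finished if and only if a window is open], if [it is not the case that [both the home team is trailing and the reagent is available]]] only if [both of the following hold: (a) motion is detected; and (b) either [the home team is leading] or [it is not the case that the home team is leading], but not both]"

3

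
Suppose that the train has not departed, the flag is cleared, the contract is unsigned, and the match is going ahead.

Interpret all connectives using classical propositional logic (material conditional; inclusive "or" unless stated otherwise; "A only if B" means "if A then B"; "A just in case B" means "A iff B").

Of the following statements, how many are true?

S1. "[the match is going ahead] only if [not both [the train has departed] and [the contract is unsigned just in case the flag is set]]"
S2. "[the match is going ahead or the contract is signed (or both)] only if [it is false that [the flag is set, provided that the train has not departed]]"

2

Let L = "the match is cancelled" (F), P = "the train has departed" (F), D = "the contract is signed" (F), H = "the flag is set" (F).

S1: In symbols: ~L -> (P nand (~D <-> H))

~L = ~F = T
~D = ~F = T
~D <-> H = T <-> F = F
P nand (~D <-> H) = F nand F = T
~L -> (P nand (~D <-> H)) = T -> T = T
Hence S1 is true.

S2: Formalization: (~L | D) -> ~(~P -> H)

~L = ~F = T
~L | D = T | F = T
~P = ~F = T
~P -> H = T -> F = F
~(~P -> H) = ~F = T
(~L | D) -> ~(~P -> H) = T -> T = T
Thus S2 is true.

Count: 2.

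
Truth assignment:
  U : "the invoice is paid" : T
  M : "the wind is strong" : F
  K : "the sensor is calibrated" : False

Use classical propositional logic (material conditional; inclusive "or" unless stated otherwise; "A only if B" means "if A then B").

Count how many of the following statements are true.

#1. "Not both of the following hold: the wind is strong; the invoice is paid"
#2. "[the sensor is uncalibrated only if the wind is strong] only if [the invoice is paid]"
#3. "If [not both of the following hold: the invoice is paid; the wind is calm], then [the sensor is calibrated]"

3

#1: In symbols: M ↑ U

M ↑ U = F ↑ T = T
So #1 is true.

#2: This is (¬K → M) → U.

¬K = ¬F = T
¬K → M = T → F = F
(¬K → M) → U = F → T = T
So #2 is true.

#3: Formalization: (U ↑ ¬M) → K

¬M = ¬F = T
U ↑ ¬M = T ↑ T = F
(U ↑ ¬M) → K = F → F = T
Hence #3 is true.

True statements: 3.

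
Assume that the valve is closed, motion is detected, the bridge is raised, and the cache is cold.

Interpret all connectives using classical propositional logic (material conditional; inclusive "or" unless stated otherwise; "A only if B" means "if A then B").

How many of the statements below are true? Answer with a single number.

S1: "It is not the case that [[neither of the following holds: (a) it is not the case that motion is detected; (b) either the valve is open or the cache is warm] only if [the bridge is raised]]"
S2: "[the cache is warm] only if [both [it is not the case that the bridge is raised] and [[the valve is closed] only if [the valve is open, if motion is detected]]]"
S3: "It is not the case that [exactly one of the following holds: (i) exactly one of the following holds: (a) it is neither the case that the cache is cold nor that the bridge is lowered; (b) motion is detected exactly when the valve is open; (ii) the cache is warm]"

2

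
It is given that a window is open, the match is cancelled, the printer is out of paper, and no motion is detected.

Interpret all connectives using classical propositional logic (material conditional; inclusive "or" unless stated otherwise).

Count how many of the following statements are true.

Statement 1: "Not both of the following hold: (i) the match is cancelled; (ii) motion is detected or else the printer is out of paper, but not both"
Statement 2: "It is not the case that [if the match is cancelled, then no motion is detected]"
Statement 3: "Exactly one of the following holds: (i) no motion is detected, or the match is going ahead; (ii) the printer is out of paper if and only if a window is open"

0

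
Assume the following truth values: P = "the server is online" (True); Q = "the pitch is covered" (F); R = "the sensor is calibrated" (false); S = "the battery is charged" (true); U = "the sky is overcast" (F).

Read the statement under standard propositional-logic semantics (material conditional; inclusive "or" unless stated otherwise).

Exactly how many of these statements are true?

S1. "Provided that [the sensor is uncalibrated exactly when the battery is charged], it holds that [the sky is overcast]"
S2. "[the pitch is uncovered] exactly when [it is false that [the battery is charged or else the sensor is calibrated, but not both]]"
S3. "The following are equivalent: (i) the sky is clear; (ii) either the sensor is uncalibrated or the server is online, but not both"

0

S1: Formalization: (~R <-> S) -> U

~R = ~F = T
~R <-> S = T <-> T = T
(~R <-> S) -> U = T -> F = F
Thus S1 is false.

S2: Parsed as ~Q <-> ~(S xor R)

~Q = ~F = T
S xor R = T xor F = T
~(S xor R) = ~T = F
~Q <-> ~(S xor R) = T <-> F = F
Thus S2 is false.

S3: This is ~U <-> (~R xor P).

~U = ~F = T
~R = ~F = T
~R xor P = T xor T = F
~U <-> (~R xor P) = T <-> F = F
Hence S3 is false.

0 of the 3 statements are true (none).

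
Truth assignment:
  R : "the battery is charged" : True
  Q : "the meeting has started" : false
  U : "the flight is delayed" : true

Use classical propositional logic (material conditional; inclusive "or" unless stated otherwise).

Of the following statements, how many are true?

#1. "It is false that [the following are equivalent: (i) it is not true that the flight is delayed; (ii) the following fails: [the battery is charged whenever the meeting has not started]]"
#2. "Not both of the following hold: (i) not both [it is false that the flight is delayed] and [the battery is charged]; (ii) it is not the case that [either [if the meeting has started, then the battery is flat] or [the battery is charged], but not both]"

#1: Formalization: ~(~U <-> ~(~Q -> R))

~U = ~T = F
~Q = ~F = T
~Q -> R = T -> T = T
~(~Q -> R) = ~T = F
~U <-> ~(~Q -> R) = F <-> F = T
~(~U <-> ~(~Q -> R)) = ~T = F
Hence #1 is false.

#2: Parsed as (~U nand R) nand ~((Q -> ~R) xor R)

~U = ~T = F
~U nand R = F nand T = T
~R = ~T = F
Q -> ~R = F -> F = T
(Q -> ~R) xor R = T xor T = F
~((Q -> ~R) xor R) = ~F = T
(~U nand R) nand ~((Q -> ~R) xor R) = T nand T = F
Hence #2 is false.

Count: 0.

0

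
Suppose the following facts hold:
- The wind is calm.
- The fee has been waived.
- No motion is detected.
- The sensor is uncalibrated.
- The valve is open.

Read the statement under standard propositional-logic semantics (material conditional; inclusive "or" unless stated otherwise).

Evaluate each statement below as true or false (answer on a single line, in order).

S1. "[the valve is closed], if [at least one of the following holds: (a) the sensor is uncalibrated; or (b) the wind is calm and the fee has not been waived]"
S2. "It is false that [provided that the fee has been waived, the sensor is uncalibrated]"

S1 F / S2 F

Let W = "the sensor is calibrated" (F), N = "the wind is strong" (F), S = "the fee has been waived" (T), L = "the valve is open" (T).

S1: This is (¬W ∨ (¬N ∧ ¬S)) → ¬L.

¬W = ¬F = T
¬N = ¬F = T
¬S = ¬T = F
¬N ∧ ¬S = T ∧ F = F
¬W ∨ (¬N ∧ ¬S) = T ∨ F = T
¬L = ¬T = F
(¬W ∨ (¬N ∧ ¬S)) → ¬L = T → F = F
Thus S1 is false.

S2: This is ¬(S → ¬W).

¬W = ¬F = T
S → ¬W = T → T = T
¬(S → ¬W) = ¬T = F
So S2 is false.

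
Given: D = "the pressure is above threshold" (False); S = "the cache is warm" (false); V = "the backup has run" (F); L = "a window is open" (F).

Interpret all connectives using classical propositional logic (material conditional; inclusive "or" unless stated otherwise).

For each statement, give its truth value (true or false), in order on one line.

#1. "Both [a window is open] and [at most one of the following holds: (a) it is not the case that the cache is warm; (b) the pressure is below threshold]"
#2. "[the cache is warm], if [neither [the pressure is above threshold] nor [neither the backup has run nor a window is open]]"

#1 F, #2 T

#1: Formalization: L & (~S nand ~D)

~S = ~F = T
~D = ~F = T
~S nand ~D = T nand T = F
L & (~S nand ~D) = F & F = F
Hence #1 is false.

#2: Formalization: (D nor (V nor L)) -> S

V nor L = F nor F = T
D nor (V nor L) = F nor T = F
(D nor (V nor L)) -> S = F -> F = T
Hence #2 is true.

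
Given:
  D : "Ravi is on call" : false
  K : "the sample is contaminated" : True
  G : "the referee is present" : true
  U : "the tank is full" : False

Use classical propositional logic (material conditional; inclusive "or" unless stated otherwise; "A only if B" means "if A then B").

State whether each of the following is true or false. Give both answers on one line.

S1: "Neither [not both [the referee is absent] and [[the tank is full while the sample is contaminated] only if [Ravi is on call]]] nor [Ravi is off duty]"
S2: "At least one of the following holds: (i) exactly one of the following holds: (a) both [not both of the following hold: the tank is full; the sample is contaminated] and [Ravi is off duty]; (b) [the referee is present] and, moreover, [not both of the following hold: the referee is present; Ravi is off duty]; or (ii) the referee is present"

S1: Parsed as (not G nand ((U and K) -> D)) nor not D

not G = not True = False
U and K = False and True = False
(U and K) -> D = False -> False = True
not G nand ((U and K) -> D) = False nand True = True
not D = not False = True
(not G nand ((U and K) -> D)) nor not D = True nor True = False
Thus S1 is false.

S2: Parsed as (((U nand K) and not D) xor (G and (G nand not D))) or G

U nand K = False nand True = True
not D = not False = True
(U nand K) and not D = True and True = True
not D = not False = True
G nand not D = True nand True = False
G and (G nand not D) = True and False = False
((U nand K) and not D) xor (G and (G nand not D)) = True xor False = True
(((U nand K) and not D) xor (G and (G nand not D))) or G = True or True = True
So S2 is true.

S1 false, S2 true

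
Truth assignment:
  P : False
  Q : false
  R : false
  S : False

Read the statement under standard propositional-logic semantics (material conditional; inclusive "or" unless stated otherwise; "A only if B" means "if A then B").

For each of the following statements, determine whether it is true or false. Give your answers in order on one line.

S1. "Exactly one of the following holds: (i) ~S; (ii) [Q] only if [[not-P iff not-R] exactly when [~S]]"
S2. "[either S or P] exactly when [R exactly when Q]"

S1 False, S2 False

S1: Formalization: ¬S ⊕ (Q → ((¬P ↔ ¬R) ↔ ¬S))

¬S = ¬F = T
¬P = ¬F = T
¬R = ¬F = T
¬P ↔ ¬R = T ↔ T = T
¬S = ¬F = T
(¬P ↔ ¬R) ↔ ¬S = T ↔ T = T
Q → ((¬P ↔ ¬R) ↔ ¬S) = F → T = T
¬S ⊕ (Q → ((¬P ↔ ¬R) ↔ ¬S)) = T ⊕ T = F
Thus S1 is false.

S2: This is (S ∨ P) ↔ (R ↔ Q).

S ∨ P = F ∨ F = F
R ↔ Q = F ↔ F = T
(S ∨ P) ↔ (R ↔ Q) = F ↔ T = F
Thus S2 is false.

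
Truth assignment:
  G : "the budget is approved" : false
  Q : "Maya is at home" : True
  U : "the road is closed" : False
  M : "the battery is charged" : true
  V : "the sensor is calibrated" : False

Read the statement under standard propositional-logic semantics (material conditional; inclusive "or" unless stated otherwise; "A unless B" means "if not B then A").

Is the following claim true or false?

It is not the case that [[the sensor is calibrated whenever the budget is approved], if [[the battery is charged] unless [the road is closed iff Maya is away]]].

Values: M=T, U=F, Q=T, G=F, V=F.
In symbols: ~((M | (U <-> ~Q)) -> (G -> V))

~Q = ~T = F
U <-> ~Q = F <-> F = T
M | (U <-> ~Q) = T | T = T
G -> V = F -> F = T
(M | (U <-> ~Q)) -> (G -> V) = T -> T = T
~((M | (U <-> ~Q)) -> (G -> V)) = ~T = F

False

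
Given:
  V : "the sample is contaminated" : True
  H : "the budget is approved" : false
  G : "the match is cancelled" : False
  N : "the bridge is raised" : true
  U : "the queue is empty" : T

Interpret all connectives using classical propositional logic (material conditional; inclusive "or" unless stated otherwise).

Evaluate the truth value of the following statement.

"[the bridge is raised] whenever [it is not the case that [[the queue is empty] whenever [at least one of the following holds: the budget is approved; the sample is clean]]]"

This is ~((H | ~V) -> U) -> N.

~V = ~T = F
H | ~V = F | F = F
(H | ~V) -> U = F -> T = T
~((H | ~V) -> U) = ~T = F
~((H | ~V) -> U) -> N = F -> T = T

True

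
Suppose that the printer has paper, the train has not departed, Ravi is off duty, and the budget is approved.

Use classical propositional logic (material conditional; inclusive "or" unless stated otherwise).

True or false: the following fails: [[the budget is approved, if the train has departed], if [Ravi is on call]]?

False.

Let H = "Ravi is on call" (False), D = "the train has departed" (False), G = "the budget is approved" (True).
In symbols: not (H -> (D -> G))

D -> G = False -> True = True
H -> (D -> G) = False -> True = True
not (H -> (D -> G)) = not True = False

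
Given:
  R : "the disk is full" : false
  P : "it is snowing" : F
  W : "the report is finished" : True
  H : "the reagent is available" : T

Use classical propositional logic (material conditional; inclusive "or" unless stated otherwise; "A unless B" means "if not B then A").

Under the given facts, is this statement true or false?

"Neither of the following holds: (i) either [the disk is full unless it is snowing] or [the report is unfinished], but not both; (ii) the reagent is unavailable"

Parsed as ((R ∨ P) ⊕ ¬W) ↓ ¬H

R ∨ P = F ∨ F = F
¬W = ¬T = F
(R ∨ P) ⊕ ¬W = F ⊕ F = F
¬H = ¬T = F
((R ∨ P) ⊕ ¬W) ↓ ¬H = F ↓ F = T

true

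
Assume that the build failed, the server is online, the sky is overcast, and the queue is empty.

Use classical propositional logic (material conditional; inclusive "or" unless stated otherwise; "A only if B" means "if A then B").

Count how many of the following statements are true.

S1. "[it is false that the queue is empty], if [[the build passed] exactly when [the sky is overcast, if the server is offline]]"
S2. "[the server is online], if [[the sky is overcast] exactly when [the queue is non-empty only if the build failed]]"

2

Let P = "the build passed" (F), Q = "the server is online" (T), R = "the sky is overcast" (T), S = "the queue is empty" (T).

S1: In symbols: (P ↔ (¬Q → R)) → ¬S

¬Q = ¬T = F
¬Q → R = F → T = T
P ↔ (¬Q → R) = F ↔ T = F
¬S = ¬T = F
(P ↔ (¬Q → R)) → ¬S = F → F = T
Hence S1 is true.

S2: In symbols: (R ↔ (¬S → ¬P)) → Q

¬S = ¬T = F
¬P = ¬F = T
¬S → ¬P = F → T = T
R ↔ (¬S → ¬P) = T ↔ T = T
(R ↔ (¬S → ¬P)) → Q = T → T = T
Thus S2 is true.

True statements: 2.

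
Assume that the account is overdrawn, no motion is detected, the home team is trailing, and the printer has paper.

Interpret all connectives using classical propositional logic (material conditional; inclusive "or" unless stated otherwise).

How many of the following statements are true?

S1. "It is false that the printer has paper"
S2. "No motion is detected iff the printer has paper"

1

Let S = "the printer has paper" (True), Q = "motion is detected" (False).

S1: Formalization: not S

not S = not True = False
Hence S1 is false.

S2: In symbols: not Q iff S

not Q = not False = True
not Q iff S = True iff True = True
So S2 is true.

Count: 1.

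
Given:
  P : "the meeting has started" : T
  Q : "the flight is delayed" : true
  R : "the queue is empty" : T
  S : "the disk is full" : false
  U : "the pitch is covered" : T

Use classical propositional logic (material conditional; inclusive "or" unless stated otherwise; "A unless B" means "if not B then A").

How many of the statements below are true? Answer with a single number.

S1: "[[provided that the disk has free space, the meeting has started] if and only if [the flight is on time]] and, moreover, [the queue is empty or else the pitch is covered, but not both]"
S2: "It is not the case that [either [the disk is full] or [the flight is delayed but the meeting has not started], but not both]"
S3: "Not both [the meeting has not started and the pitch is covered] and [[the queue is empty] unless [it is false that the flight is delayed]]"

2

S1: This is ((not S -> P) iff not Q) and (R xor U).

not S = not False = True
not S -> P = True -> True = True
not Q = not True = False
(not S -> P) iff not Q = True iff False = False
R xor U = True xor True = False
((not S -> P) iff not Q) and (R xor U) = False and False = False
Hence S1 is false.

S2: In symbols: not (S xor (Q and not P))

not P = not True = False
Q and not P = True and False = False
S xor (Q and not P) = False xor False = False
not (S xor (Q and not P)) = not False = True
Hence S2 is true.

S3: This is (not P and U) nand (R or not Q).

not P = not True = False
not P and U = False and True = False
not Q = not True = False
R or not Q = True or False = True
(not P and U) nand (R or not Q) = False nand True = True
So S3 is true.

True statements: 2 (S2, S3).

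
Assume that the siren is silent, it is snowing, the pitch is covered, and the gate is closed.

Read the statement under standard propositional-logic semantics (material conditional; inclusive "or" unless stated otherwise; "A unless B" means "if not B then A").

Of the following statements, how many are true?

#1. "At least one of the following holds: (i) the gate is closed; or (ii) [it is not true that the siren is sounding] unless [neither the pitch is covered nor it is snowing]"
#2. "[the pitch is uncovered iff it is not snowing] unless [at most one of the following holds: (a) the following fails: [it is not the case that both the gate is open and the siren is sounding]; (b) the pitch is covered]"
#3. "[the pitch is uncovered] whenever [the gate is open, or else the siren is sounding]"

Let S = "the gate is open" (False), P = "the siren is sounding" (False), R = "the pitch is covered" (True), Q = "it is snowing" (True).

#1: Formalization: not S or (not P or (R nor Q))

not S = not False = True
not P = not False = True
R nor Q = True nor True = False
not P or (R nor Q) = True or False = True
not S or (not P or (R nor Q)) = True or True = True
Hence #1 is true.

#2: In symbols: (not R iff not Q) or (not (S nand P) nand R)

not R = not True = False
not Q = not True = False
not R iff not Q = False iff False = True
S nand P = False nand False = True
not (S nand P) = not True = False
not (S nand P) nand R = False nand True = True
(not R iff not Q) or (not (S nand P) nand R) = True or True = True
So #2 is true.

#3: This is (S or P) -> not R.

S or P = False or False = False
not R = not True = False
(S or P) -> not R = False -> False = True
Hence #3 is true.

True statements: 3 (#1, #2, #3).

3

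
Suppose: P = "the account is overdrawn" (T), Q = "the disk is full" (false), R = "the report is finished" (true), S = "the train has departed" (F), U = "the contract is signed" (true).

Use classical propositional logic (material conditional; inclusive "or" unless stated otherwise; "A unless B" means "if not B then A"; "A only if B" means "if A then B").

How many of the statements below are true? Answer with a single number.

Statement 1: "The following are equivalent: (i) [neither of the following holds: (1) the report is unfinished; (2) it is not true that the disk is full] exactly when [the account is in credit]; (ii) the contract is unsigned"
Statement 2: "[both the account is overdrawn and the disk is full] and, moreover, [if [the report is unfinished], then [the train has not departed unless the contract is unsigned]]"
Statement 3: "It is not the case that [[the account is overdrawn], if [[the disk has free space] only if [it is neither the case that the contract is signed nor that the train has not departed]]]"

0

Statement 1: This is ((not R nor not Q) iff not P) iff not U.

not R = not True = False
not Q = not False = True
not R nor not Q = False nor True = False
not P = not True = False
(not R nor not Q) iff not P = False iff False = True
not U = not True = False
((not R nor not Q) iff not P) iff not U = True iff False = False
Thus Statement 1 is false.

Statement 2: Formalization: (P and Q) and (not R -> (not S or not U))

P and Q = True and False = False
not R = not True = False
not S = not False = True
not U = not True = False
not S or not U = True or False = True
not R -> (not S or not U) = False -> True = True
(P and Q) and (not R -> (not S or not U)) = False and True = False
Hence Statement 2 is false.

Statement 3: Formalization: not ((not Q -> (U nor not S)) -> P)

not Q = not False = True
not S = not False = True
U nor not S = True nor True = False
not Q -> (U nor not S) = True -> False = False
(not Q -> (U nor not S)) -> P = False -> True = True
not ((not Q -> (U nor not S)) -> P) = not True = False
Hence Statement 3 is false.

Count: 0.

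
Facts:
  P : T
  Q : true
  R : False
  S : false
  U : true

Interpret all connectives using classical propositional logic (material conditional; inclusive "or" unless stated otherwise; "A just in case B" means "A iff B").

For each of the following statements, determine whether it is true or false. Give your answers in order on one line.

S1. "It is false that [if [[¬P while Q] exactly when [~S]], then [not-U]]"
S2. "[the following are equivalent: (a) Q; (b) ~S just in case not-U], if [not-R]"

S1 false, S2 false

S1: In symbols: ~(((~P & Q) <-> ~S) -> ~U)

~P = ~T = F
~P & Q = F & T = F
~S = ~F = T
(~P & Q) <-> ~S = F <-> T = F
~U = ~T = F
((~P & Q) <-> ~S) -> ~U = F -> F = T
~(((~P & Q) <-> ~S) -> ~U) = ~T = F
Thus S1 is false.

S2: This is ~R -> (Q <-> (~S <-> ~U)).

~R = ~F = T
~S = ~F = T
~U = ~T = F
~S <-> ~U = T <-> F = F
Q <-> (~S <-> ~U) = T <-> F = F
~R -> (Q <-> (~S <-> ~U)) = T -> F = F
So S2 is false.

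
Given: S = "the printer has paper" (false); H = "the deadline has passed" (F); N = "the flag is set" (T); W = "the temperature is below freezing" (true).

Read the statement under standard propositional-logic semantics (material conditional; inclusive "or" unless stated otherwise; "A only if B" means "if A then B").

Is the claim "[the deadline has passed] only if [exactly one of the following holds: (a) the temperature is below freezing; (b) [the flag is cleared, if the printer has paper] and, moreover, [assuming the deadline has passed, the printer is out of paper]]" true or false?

Formalization: H → (W ⊕ ((S → ¬N) ∧ (H → ¬S)))

¬N = ¬T = F
S → ¬N = F → F = T
¬S = ¬F = T
H → ¬S = F → T = T
(S → ¬N) ∧ (H → ¬S) = T ∧ T = T
W ⊕ ((S → ¬N) ∧ (H → ¬S)) = T ⊕ T = F
H → (W ⊕ ((S → ¬N) ∧ (H → ¬S))) = F → F = T

True.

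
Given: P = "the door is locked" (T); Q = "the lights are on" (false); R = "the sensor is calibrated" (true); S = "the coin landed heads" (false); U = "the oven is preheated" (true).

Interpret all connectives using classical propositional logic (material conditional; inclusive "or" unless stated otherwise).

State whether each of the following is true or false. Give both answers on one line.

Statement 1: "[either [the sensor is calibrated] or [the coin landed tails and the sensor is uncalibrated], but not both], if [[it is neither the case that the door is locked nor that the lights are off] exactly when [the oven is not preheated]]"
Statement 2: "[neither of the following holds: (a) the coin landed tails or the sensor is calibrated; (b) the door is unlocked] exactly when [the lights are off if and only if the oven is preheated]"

Statement 1: Formalization: ((P nor not Q) iff not U) -> (R xor (not S and not R))

not Q = not False = True
P nor not Q = True nor True = False
not U = not True = False
(P nor not Q) iff not U = False iff False = True
not S = not False = True
not R = not True = False
not S and not R = True and False = False
R xor (not S and not R) = True xor False = True
((P nor not Q) iff not U) -> (R xor (not S and not R)) = True -> True = True
Thus Statement 1 is true.

Statement 2: This is ((not S or R) nor not P) iff (not Q iff U).

not S = not False = True
not S or R = True or True = True
not P = not True = False
(not S or R) nor not P = True nor False = False
not Q = not False = True
not Q iff U = True iff True = True
((not S or R) nor not P) iff (not Q iff U) = False iff True = False
Thus Statement 2 is false.

Statement 1 true, Statement 2 false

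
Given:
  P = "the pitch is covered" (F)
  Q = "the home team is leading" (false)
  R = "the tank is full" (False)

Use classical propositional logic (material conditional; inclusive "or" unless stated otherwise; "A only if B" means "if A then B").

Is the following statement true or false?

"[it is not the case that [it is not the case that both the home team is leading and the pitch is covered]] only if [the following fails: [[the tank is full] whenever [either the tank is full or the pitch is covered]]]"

True

Values: Q=False, P=False, R=False.
This is not (Q nand P) -> not ((R or P) -> R).

Q nand P = False nand False = True
not (Q nand P) = not True = False
R or P = False or False = False
(R or P) -> R = False -> False = True
not ((R or P) -> R) = not True = False
not (Q nand P) -> not ((R or P) -> R) = False -> False = True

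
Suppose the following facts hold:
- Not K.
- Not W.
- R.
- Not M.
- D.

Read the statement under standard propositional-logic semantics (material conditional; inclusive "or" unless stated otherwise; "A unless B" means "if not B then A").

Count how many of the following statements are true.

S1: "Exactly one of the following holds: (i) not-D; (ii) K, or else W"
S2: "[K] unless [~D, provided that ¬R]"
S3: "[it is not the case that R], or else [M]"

S1: In symbols: ~D xor (K | W)

~D = ~T = F
K | W = F | F = F
~D xor (K | W) = F xor F = F
Thus S1 is false.

S2: In symbols: K | (~R -> ~D)

~R = ~T = F
~D = ~T = F
~R -> ~D = F -> F = T
K | (~R -> ~D) = F | T = T
Hence S2 is true.

S3: In symbols: ~R | M

~R = ~T = F
~R | M = F | F = F
So S3 is false.

1 of the 3 statements is true.

1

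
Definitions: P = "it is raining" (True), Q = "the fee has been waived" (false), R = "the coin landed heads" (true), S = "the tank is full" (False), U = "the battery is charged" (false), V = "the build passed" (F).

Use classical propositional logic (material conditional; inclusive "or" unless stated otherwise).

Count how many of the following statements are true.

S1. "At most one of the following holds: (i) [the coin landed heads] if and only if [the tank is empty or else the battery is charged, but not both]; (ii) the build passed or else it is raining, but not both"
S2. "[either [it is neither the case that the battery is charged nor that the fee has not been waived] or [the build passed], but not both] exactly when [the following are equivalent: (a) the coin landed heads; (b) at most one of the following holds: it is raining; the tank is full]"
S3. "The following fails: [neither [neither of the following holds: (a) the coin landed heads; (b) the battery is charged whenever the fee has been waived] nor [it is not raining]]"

0

S1: In symbols: (R iff (not S xor U)) nand (V xor P)

not S = not False = True
not S xor U = True xor False = True
R iff (not S xor U) = True iff True = True
V xor P = False xor True = True
(R iff (not S xor U)) nand (V xor P) = True nand True = False
So S1 is false.

S2: This is ((U nor not Q) xor V) iff (R iff (P nand S)).

not Q = not False = True
U nor not Q = False nor True = False
(U nor not Q) xor V = False xor False = False
P nand S = True nand False = True
R iff (P nand S) = True iff True = True
((U nor not Q) xor V) iff (R iff (P nand S)) = False iff True = False
So S2 is false.

S3: Parsed as not ((R nor (Q -> U)) nor not P)

Q -> U = False -> False = True
R nor (Q -> U) = True nor True = False
not P = not True = False
(R nor (Q -> U)) nor not P = False nor False = True
not ((R nor (Q -> U)) nor not P) = not True = False
Hence S3 is false.

True statements: 0 (none).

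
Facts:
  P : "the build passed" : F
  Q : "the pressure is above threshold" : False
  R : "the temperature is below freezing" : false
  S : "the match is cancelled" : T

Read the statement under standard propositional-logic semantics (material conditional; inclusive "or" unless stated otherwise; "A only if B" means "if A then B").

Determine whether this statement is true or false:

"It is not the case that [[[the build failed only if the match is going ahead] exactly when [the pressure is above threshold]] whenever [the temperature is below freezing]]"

false

Formalization: ~(R -> ((~P -> ~S) <-> Q))

~P = ~F = T
~S = ~T = F
~P -> ~S = T -> F = F
(~P -> ~S) <-> Q = F <-> F = T
R -> ((~P -> ~S) <-> Q) = F -> T = T
~(R -> ((~P -> ~S) <-> Q)) = ~T = F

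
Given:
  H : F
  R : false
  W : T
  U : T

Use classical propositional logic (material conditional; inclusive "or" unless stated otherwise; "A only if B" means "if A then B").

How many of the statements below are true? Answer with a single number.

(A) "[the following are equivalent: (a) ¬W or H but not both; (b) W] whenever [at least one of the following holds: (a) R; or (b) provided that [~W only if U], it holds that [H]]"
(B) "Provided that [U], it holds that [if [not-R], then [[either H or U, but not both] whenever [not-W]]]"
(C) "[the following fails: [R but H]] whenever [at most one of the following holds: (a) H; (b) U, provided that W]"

3

(A): Parsed as (R ∨ ((¬W → U) → H)) → ((¬W ⊕ H) ↔ W)

¬W = ¬T = F
¬W → U = F → T = T
(¬W → U) → H = T → F = F
R ∨ ((¬W → U) → H) = F ∨ F = F
¬W = ¬T = F
¬W ⊕ H = F ⊕ F = F
(¬W ⊕ H) ↔ W = F ↔ T = F
(R ∨ ((¬W → U) → H)) → ((¬W ⊕ H) ↔ W) = F → F = T
So (A) is true.

(B): In symbols: U → (¬R → (¬W → (H ⊕ U)))

¬R = ¬F = T
¬W = ¬T = F
H ⊕ U = F ⊕ T = T
¬W → (H ⊕ U) = F → T = T
¬R → (¬W → (H ⊕ U)) = T → T = T
U → (¬R → (¬W → (H ⊕ U))) = T → T = T
Thus (B) is true.

(C): Formalization: (H ↑ (W → U)) → ¬(R ∧ H)

W → U = T → T = T
H ↑ (W → U) = F ↑ T = T
R ∧ H = F ∧ F = F
¬(R ∧ H) = ¬F = T
(H ↑ (W → U)) → ¬(R ∧ H) = T → T = T
Thus (C) is true.

3 of the 3 statements are true ((A), (B), (C)).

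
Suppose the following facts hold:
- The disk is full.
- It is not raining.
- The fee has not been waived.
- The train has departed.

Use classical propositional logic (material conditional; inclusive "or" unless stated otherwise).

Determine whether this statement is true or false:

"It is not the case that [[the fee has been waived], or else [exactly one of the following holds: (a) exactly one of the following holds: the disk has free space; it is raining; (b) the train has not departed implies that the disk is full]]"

Let R = "the fee has been waived" (False), P = "the disk is full" (True), Q = "it is raining" (False), S = "the train has departed" (True).
In symbols: not (R or ((not P xor Q) xor (not S -> P)))

not P = not True = False
not P xor Q = False xor False = False
not S = not True = False
not S -> P = False -> True = True
(not P xor Q) xor (not S -> P) = False xor True = True
R or ((not P xor Q) xor (not S -> P)) = False or True = True
not (R or ((not P xor Q) xor (not S -> P))) = not True = False

False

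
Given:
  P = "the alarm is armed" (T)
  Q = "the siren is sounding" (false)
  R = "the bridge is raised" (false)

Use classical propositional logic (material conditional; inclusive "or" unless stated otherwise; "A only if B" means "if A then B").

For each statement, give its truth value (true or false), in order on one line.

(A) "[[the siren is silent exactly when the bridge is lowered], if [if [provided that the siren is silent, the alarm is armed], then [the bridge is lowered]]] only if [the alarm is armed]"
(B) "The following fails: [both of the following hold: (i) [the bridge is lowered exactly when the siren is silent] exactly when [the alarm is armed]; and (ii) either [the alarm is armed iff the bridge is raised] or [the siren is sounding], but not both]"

(A): Parsed as (((¬Q → P) → ¬R) → (¬Q ↔ ¬R)) → P

¬Q = ¬F = T
¬Q → P = T → T = T
¬R = ¬F = T
(¬Q → P) → ¬R = T → T = T
¬Q = ¬F = T
¬R = ¬F = T
¬Q ↔ ¬R = T ↔ T = T
((¬Q → P) → ¬R) → (¬Q ↔ ¬R) = T → T = T
(((¬Q → P) → ¬R) → (¬Q ↔ ¬R)) → P = T → T = T
Thus (A) is true.

(B): Parsed as ¬(((¬R ↔ ¬Q) ↔ P) ∧ ((P ↔ R) ⊕ Q))

¬R = ¬F = T
¬Q = ¬F = T
¬R ↔ ¬Q = T ↔ T = T
(¬R ↔ ¬Q) ↔ P = T ↔ T = T
P ↔ R = T ↔ F = F
(P ↔ R) ⊕ Q = F ⊕ F = F
((¬R ↔ ¬Q) ↔ P) ∧ ((P ↔ R) ⊕ Q) = T ∧ F = F
¬(((¬R ↔ ¬Q) ↔ P) ∧ ((P ↔ R) ⊕ Q)) = ¬F = T
Thus (B) is true.

(A) True / (B) True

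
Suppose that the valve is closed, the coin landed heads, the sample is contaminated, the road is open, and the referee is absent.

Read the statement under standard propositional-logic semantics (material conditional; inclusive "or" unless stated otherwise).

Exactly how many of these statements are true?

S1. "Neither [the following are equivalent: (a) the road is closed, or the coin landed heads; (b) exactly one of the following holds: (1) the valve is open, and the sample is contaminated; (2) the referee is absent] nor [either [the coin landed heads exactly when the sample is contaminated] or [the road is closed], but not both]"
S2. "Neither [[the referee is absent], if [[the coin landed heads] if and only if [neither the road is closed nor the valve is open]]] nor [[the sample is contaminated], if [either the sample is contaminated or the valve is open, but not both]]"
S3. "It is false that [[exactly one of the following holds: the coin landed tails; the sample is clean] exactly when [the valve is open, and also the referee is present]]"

0

Let N = "the road is closed" (F), H = "the coin landed heads" (T), K = "the valve is open" (F), L = "the sample is contaminated" (T), G = "the referee is present" (F).

S1: In symbols: ((N | H) <-> ((K & L) xor ~G)) nor ((H <-> L) xor N)

N | H = F | T = T
K & L = F & T = F
~G = ~F = T
(K & L) xor ~G = F xor T = T
(N | H) <-> ((K & L) xor ~G) = T <-> T = T
H <-> L = T <-> T = T
(H <-> L) xor N = T xor F = T
((N | H) <-> ((K & L) xor ~G)) nor ((H <-> L) xor N) = T nor T = F
So S1 is false.

S2: This is ((H <-> (N nor K)) -> ~G) nor ((L xor K) -> L).

N nor K = F nor F = T
H <-> (N nor K) = T <-> T = T
~G = ~F = T
(H <-> (N nor K)) -> ~G = T -> T = T
L xor K = T xor F = T
(L xor K) -> L = T -> T = T
((H <-> (N nor K)) -> ~G) nor ((L xor K) -> L) = T nor T = F
So S2 is false.

S3: This is ~((~H xor ~L) <-> (K & G)).

~H = ~T = F
~L = ~T = F
~H xor ~L = F xor F = F
K & G = F & F = F
(~H xor ~L) <-> (K & G) = F <-> F = T
~((~H xor ~L) <-> (K & G)) = ~T = F
Thus S3 is false.

True statements: 0 (none).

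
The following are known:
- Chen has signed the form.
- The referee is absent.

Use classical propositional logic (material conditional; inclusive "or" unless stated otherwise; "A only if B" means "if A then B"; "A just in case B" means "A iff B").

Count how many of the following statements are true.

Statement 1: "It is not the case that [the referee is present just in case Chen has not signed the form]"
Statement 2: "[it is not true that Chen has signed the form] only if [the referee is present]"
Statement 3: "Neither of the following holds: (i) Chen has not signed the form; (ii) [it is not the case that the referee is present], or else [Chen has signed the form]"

1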